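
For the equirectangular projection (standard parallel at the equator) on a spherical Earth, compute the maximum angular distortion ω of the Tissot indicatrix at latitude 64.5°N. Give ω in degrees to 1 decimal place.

Plate carrée maps x = Rλ, y = Rφ. The meridian scale is h = 1 and the parallel scale is k = 1/cos φ = sec φ.
At 64.5°: h = 1.000, k = 2.323; principal scales a = 2.323, b = 1.000.
sin(ω/2) = (a − b)/(a + b) = 1.323/3.323 = 0.3981, so ω = 2 arcsin(0.3981) ≈ 46.9°.

46.9°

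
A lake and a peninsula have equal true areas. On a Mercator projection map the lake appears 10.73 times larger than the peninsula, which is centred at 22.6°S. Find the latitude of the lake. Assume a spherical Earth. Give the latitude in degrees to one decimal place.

For equal true areas on Mercator, apparent areas scale as sec²φ, so the ratio is cos²φ₂ / cos²φ₁.
cos²φ₂ / cos²φ₁ = 10.73  ⇒  cos φ₁ = cos 22.6° / √10.73 = 0.9232/3.276 = 0.2818.
φ₁ = arccos(0.2818) ≈ 73.6°.

73.6°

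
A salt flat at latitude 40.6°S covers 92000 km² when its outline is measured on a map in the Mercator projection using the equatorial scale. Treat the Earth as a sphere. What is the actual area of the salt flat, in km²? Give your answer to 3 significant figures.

The Mercator projection is conformal; its linear scale factor is the same in every direction and equals sec φ = 1/cos φ.
Areal scale = k² = sec²φ = 1/cos²(40.6°) = 1/0.7593² = 1.735.
True area = apparent / (areal scale) = 92000 / 1.735 ≈ 53000 km².

53000 km²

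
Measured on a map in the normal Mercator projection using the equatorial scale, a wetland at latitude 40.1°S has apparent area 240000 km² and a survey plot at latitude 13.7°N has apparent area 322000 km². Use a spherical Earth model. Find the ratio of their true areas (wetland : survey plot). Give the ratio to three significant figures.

0.462

Since Mercator area scale is 1/cos²φ, the true area equals the apparent area multiplied by cos²φ.
True area of wetland: 240000 × cos²(40.1°) = 240000 × 0.5851 = 140400 km².
True area of survey plot: 322000 × cos²(13.7°) = 322000 × 0.9439 = 303900 km².
Ratio = 140400 / 303900 ≈ 0.462.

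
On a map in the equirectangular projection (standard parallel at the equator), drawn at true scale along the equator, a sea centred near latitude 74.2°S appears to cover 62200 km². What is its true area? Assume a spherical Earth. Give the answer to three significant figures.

16900 km²

In the plate carrée (x = Rλ, y = Rφ), meridians are true-scale (h = 1) and parallels are stretched by k = sec φ.
Areal scale = h·k = 1 × sec φ; at 74.2°, h = 1.000, k = 3.673, so h·k = 3.673.
True area = apparent / (areal scale) = 62200 / 3.673 ≈ 16900 km².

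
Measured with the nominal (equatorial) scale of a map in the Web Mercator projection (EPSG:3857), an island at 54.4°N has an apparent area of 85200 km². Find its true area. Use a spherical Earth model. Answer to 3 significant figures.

The Mercator projection is conformal; its linear scale factor is the same in every direction and equals sec φ = 1/cos φ.
Areal scale = k² = sec²φ = 1/cos²(54.4°) = 1/0.5821² = 2.951.
True area = apparent / (areal scale) = 85200 / 2.951 ≈ 28900 km².

28900 km²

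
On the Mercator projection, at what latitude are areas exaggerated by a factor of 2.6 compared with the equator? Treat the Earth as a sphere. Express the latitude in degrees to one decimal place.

51.7°

Mercator areal scale is sec²φ.
sec²φ = 2.6  ⇒  cos²φ = 0.3846  ⇒  cos φ = 0.6202.
φ = arccos(0.6202) ≈ 51.7°.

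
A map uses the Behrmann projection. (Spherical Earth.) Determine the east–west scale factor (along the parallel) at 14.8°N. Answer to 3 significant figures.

The Behrmann projection is cylindrical equal-area with φ₀ = 30°. Cylindrical equal-area (φ₀ = 30°): h = cos φ / cos 30° along meridians, k = cos 30° / cos φ along parallels; h·k = 1.
k = cos 30° / cos 14.8° = 0.8660/0.9668 = 0.8957.

0.896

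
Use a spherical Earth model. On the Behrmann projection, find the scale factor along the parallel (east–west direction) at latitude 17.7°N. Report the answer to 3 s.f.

0.909

Behrmann is a cylindrical equal-area projection with standard parallels at ±30°. A cylindrical equal-area projection with standard parallel φ₀ has meridian scale h = cos φ / cos φ₀ and parallel scale k = cos φ₀ / cos φ (so areas are preserved, h·k = 1).
k = cos 30° / cos 17.7° = 0.8660/0.9527 = 0.9091.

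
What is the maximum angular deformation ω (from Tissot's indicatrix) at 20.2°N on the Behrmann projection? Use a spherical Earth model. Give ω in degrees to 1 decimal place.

Behrmann is a cylindrical equal-area projection with standard parallels at ±30°. Cylindrical equal-area (φ₀ = 30°): h = cos φ / cos 30° along meridians, k = cos 30° / cos φ along parallels; h·k = 1.
At 20.2°: h = 1.084, k = 0.9228; principal scales a = 1.084, b = 0.9228.
sin(ω/2) = (a − b)/(a + b) = 0.1609/2.006 = 0.08019, so ω = 2 arcsin(0.08019) ≈ 9.2°.

9.2°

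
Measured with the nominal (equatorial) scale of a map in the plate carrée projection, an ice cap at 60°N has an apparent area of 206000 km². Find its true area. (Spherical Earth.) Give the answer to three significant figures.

103000 km²

Plate carrée maps x = Rλ, y = Rφ. The meridian scale is h = 1 and the parallel scale is k = 1/cos φ = sec φ.
Areal scale = h·k = 1 × sec φ; at 60°, h = 1.000, k = 2.000, so h·k = 2.000.
True area = apparent / (areal scale) = 206000 / 2.000 ≈ 103000 km².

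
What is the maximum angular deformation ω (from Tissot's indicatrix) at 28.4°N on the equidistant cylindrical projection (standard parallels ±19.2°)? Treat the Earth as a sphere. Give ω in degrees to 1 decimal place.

4.1°

The equidistant cylindrical projection with φ₀ = 19.2° has h = 1 (meridians true) and k = cos φ₀ / cos φ along parallels.
At 28.4°: h = 1.000, k = 1.074; principal scales a = 1.074, b = 1.000.
sin(ω/2) = (a − b)/(a + b) = 0.07358/2.074 = 0.03549, so ω = 2 arcsin(0.03549) ≈ 4.1°.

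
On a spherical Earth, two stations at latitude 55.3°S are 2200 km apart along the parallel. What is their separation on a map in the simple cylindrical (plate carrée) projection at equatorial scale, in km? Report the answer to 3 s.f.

In the plate carrée (x = Rλ, y = Rφ), meridians are true-scale (h = 1) and parallels are stretched by k = sec φ.
Along the parallel, k = sec 55.3° = 1/0.5693 = 1.757.
Map distance = 2200 × 1.757 ≈ 3860 km.

3860 km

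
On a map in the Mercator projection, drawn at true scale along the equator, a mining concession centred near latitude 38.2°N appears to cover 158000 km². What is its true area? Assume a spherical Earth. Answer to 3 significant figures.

Mercator is conformal, so the point scale is isotropic: h = k = sec φ = 1/cos φ.
Areal scale = k² = sec²φ = 1/cos²(38.2°) = 1/0.7859² = 1.619.
True area = apparent / (areal scale) = 158000 / 1.619 ≈ 97600 km².

97600 km²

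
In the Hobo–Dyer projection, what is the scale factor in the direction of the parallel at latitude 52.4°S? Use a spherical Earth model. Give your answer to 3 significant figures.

The Hobo–Dyer projection is cylindrical equal-area with φ₀ = 37.5°. Cylindrical equal-area (φ₀ = 37.5°): h = cos φ / cos 37.5° along meridians, k = cos 37.5° / cos φ along parallels; h·k = 1.
k = cos 37.5° / cos 52.4° = 0.7934/0.6101 = 1.300.

1.30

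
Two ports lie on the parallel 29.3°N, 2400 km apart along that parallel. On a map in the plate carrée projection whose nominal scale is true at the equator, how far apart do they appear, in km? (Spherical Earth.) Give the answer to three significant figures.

2750 km

Plate carrée maps x = Rλ, y = Rφ. The meridian scale is h = 1 and the parallel scale is k = 1/cos φ = sec φ.
Along the parallel, k = sec 29.3° = 1/0.8721 = 1.147.
Map distance = 2400 × 1.147 ≈ 2750 km.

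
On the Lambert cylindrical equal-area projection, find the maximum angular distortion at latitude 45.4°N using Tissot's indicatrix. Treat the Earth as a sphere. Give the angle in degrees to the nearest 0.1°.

The Lambert cylindrical equal-area projection is the cylindrical equal-area projection with its standard parallel at the equator (φ₀ = 0). For cylindrical equal-area with standard parallel φ₀, h = cos φ / cos φ₀ and k = cos φ₀ / cos φ, so h·k = 1.
At 45.4°: h = 0.7022, k = 1.424; principal scales a = 1.424, b = 0.7022.
sin(ω/2) = (a − b)/(a + b) = 0.7220/2.126 = 0.3396, so ω = 2 arcsin(0.3396) ≈ 39.7°.

39.7°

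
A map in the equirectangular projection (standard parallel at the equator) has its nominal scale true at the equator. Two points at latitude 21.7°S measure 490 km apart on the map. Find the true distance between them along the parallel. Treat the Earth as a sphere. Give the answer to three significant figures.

455 km

For the equirectangular projection with φ₀ = 0 (plate carrée), h = 1 along meridians and k = sec φ along parallels.
Along the parallel at 21.7°, map distances are exaggerated by k = sec 21.7° = 1.076.
True distance = 490 / 1.076 = 490 × cos 21.7° ≈ 455 km.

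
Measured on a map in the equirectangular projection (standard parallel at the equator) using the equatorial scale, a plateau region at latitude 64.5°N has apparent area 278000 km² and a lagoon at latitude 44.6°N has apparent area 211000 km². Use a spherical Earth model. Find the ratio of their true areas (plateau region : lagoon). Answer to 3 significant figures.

0.797

On the plate carrée, areal scale = h·k = 1 × sec φ, so true area = apparent × cos φ.
True area of plateau region: 278000 × cos(64.5°) = 278000 × 0.4305 = 119700 km².
True area of lagoon: 211000 × cos(44.6°) = 211000 × 0.7120 = 150200 km².
Ratio = 119700 / 150200 ≈ 0.797.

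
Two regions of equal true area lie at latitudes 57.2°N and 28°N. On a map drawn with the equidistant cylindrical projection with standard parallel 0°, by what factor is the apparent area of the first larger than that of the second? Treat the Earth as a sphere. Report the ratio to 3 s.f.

In the plate carrée (x = Rλ, y = Rφ), meridians are true-scale (h = 1) and parallels are stretched by k = sec φ.
Areal scale at 57.2°: h·k = 1.000 × 1.846 = 1.846.
Areal scale at 28°: h·k = 1.000 × 1.133 = 1.133.
Ratio = 1.846/1.133 ≈ 1.63.

1.63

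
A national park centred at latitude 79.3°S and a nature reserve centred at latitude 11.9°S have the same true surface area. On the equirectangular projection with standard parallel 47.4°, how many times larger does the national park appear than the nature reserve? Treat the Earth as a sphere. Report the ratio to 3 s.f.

5.27

The equidistant cylindrical projection with φ₀ = 47.4° has h = 1 (meridians true) and k = cos φ₀ / cos φ along parallels.
Areal scale at 79.3°: h·k = 1.000 × 3.646 = 3.646.
Areal scale at 11.9°: h·k = 1.000 × 0.6917 = 0.6917.
Ratio = 3.646/0.6917 ≈ 5.27.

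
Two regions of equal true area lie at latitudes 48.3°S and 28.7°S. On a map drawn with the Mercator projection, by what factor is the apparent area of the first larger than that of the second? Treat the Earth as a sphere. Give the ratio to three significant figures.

1.74

Mercator areal scale is sec²φ.
At 48.3°: sec²(48.3°) = 1/0.6652² = 2.260.
At 28.7°: sec²(28.7°) = 1/0.8771² = 1.300.
Ratio = 2.260/1.300 = cos²(28.7°)/cos²(48.3°) ≈ 1.74.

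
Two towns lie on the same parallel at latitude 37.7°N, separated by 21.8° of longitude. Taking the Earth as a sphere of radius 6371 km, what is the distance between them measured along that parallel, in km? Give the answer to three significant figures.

Arc length along a parallel = R cos φ · Δλ (with Δλ in radians).
= 6371 × cos 37.7° × (21.8° × π/180) = 6371 × 0.7912 × 0.3805 ≈ 1920 km.

1920 km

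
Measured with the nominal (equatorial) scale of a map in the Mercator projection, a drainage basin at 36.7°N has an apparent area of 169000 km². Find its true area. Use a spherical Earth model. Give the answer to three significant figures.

Mercator is conformal, so the point scale is isotropic: h = k = sec φ = 1/cos φ.
Areal scale = k² = sec²φ = 1/cos²(36.7°) = 1/0.8018² = 1.556.
True area = apparent / (areal scale) = 169000 / 1.556 ≈ 109000 km².

109000 km²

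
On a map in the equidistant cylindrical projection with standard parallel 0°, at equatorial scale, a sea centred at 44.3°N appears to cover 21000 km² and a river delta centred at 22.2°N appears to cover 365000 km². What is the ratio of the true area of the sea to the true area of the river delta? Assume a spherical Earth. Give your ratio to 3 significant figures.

On the plate carrée, areal scale = h·k = 1 × sec φ, so true area = apparent × cos φ.
True area of sea: 21000 × cos(44.3°) = 21000 × 0.7157 = 15030 km².
True area of river delta: 365000 × cos(22.2°) = 365000 × 0.9259 = 337900 km².
Ratio = 15030 / 337900 ≈ 0.0445.

0.0445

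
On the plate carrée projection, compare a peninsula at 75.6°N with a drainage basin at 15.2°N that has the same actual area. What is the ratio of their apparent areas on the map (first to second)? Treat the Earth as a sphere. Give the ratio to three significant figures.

Plate carrée maps x = Rλ, y = Rφ. The meridian scale is h = 1 and the parallel scale is k = 1/cos φ = sec φ.
Areal scale at 75.6°: h·k = 1.000 × 4.021 = 4.021.
Areal scale at 15.2°: h·k = 1.000 × 1.036 = 1.036.
Ratio = 4.021/1.036 ≈ 3.88.

3.88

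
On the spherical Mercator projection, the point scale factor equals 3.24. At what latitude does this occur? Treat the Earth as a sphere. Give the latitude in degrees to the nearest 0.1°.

72.0°

Mercator scale is k = sec φ = 1/cos φ.
1/cos φ = 3.24  ⇒  cos φ = 0.3086  ⇒  φ = arccos(0.3086) ≈ 72.0°.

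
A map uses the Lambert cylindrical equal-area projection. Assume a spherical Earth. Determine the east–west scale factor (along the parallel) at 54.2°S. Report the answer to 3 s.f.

1.71

The Lambert cylindrical equal-area projection is the cylindrical equal-area projection with its standard parallel at the equator (φ₀ = 0). For cylindrical equal-area with standard parallel φ₀, h = cos φ / cos φ₀ and k = cos φ₀ / cos φ, so h·k = 1.
k = cos 0° / cos 54.2° = 1.000/0.5850 = 1.710.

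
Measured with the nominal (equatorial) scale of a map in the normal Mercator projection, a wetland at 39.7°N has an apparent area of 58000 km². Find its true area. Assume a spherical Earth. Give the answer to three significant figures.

34300 km²

Mercator is conformal, so the point scale is isotropic: h = k = sec φ = 1/cos φ.
Areal scale = k² = sec²φ = 1/cos²(39.7°) = 1/0.7694² = 1.689.
True area = apparent / (areal scale) = 58000 / 1.689 ≈ 34300 km².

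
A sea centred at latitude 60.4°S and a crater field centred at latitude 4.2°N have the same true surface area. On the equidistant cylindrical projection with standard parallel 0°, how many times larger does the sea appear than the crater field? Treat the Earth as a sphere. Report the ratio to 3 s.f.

In the plate carrée (x = Rλ, y = Rφ), meridians are true-scale (h = 1) and parallels are stretched by k = sec φ.
Areal scale at 60.4°: h·k = 1.000 × 2.025 = 2.025.
Areal scale at 4.2°: h·k = 1.000 × 1.003 = 1.003.
Ratio = 2.025/1.003 ≈ 2.02.

2.02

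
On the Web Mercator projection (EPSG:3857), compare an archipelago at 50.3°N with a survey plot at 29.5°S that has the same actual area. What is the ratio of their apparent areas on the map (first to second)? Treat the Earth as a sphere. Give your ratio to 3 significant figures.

1.86

Mercator is conformal with k = sec φ, so areal scale = k² = sec²φ.
At 50.3°: sec²(50.3°) = 1/0.6388² = 2.451.
At 29.5°: sec²(29.5°) = 1/0.8704² = 1.320.
Ratio = 2.451/1.320 = cos²(29.5°)/cos²(50.3°) ≈ 1.86.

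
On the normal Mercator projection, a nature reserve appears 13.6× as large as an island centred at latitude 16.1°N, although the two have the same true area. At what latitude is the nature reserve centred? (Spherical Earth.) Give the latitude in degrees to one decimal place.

On Mercator, (apparent₁)/(apparent₂) = sec²φ₁ / sec²φ₂ when true areas are equal.
cos²φ₂ / cos²φ₁ = 13.6  ⇒  cos φ₁ = cos 16.1° / √13.6 = 0.9608/3.688 = 0.2605.
φ₁ = arccos(0.2605) ≈ 74.9°.

74.9°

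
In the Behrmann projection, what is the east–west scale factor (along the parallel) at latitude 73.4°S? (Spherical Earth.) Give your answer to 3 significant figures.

3.03

The Behrmann projection is cylindrical equal-area with φ₀ = 30°. A cylindrical equal-area projection with standard parallel φ₀ has meridian scale h = cos φ / cos φ₀ and parallel scale k = cos φ₀ / cos φ (so areas are preserved, h·k = 1).
k = cos 30° / cos 73.4° = 0.8660/0.2857 = 3.031.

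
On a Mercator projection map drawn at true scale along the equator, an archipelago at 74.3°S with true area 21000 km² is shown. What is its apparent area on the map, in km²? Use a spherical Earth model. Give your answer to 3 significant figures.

287000 km²

The Mercator projection is conformal; its linear scale factor is the same in every direction and equals sec φ = 1/cos φ.
Areal scale = k² = sec²φ = 1/cos²(74.3°) = 1/0.2706² = 13.66.
Apparent area = 21000 × 13.66 ≈ 287000 km².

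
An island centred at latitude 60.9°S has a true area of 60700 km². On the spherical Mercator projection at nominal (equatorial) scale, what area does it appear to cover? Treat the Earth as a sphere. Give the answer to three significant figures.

For Mercator, h = k = sec φ (a conformal cylindrical projection has a single point scale, 1/cos φ).
Areal scale = k² = sec²φ = 1/cos²(60.9°) = 1/0.4863² = 4.228.
Apparent area = 60700 × 4.228 ≈ 257000 km².

257000 km²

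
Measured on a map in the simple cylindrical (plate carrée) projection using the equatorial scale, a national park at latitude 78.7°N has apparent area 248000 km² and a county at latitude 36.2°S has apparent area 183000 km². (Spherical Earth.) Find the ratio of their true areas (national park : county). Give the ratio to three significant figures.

0.329

On the plate carrée, areal scale = h·k = 1 × sec φ, so true area = apparent × cos φ.
True area of national park: 248000 × cos(78.7°) = 248000 × 0.1959 = 48590 km².
True area of county: 183000 × cos(36.2°) = 183000 × 0.8070 = 147700 km².
Ratio = 48590 / 147700 ≈ 0.329.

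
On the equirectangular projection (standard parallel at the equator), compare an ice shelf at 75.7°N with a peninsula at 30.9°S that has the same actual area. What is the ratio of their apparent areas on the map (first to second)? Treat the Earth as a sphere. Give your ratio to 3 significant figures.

In the plate carrée (x = Rλ, y = Rφ), meridians are true-scale (h = 1) and parallels are stretched by k = sec φ.
Areal scale at 75.7°: h·k = 1.000 × 4.049 = 4.049.
Areal scale at 30.9°: h·k = 1.000 × 1.165 = 1.165.
Ratio = 4.049/1.165 ≈ 3.47.

3.47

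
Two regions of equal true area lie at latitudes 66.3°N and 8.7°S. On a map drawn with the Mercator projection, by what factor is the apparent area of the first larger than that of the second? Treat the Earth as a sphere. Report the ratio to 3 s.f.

On Mercator, area is exaggerated by sec²φ = 1/cos²φ.
At 66.3°: sec²(66.3°) = 1/0.4019² = 6.190.
At 8.7°: sec²(8.7°) = 1/0.9885² = 1.023.
Ratio = 6.190/1.023 = cos²(8.7°)/cos²(66.3°) ≈ 6.05.

6.05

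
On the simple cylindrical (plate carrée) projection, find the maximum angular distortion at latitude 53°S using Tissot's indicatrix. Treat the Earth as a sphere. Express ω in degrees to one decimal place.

Plate carrée maps x = Rλ, y = Rφ. The meridian scale is h = 1 and the parallel scale is k = 1/cos φ = sec φ.
At 53°: h = 1.000, k = 1.662; principal scales a = 1.662, b = 1.000.
sin(ω/2) = (a − b)/(a + b) = 0.6616/2.662 = 0.2486, so ω = 2 arcsin(0.2486) ≈ 28.8°.

28.8°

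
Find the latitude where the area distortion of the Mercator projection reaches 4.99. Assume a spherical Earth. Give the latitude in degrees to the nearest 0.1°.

63.4°

Mercator areal scale is sec²φ.
sec²φ = 4.99  ⇒  cos²φ = 0.2004  ⇒  cos φ = 0.4477.
φ = arccos(0.4477) ≈ 63.4°.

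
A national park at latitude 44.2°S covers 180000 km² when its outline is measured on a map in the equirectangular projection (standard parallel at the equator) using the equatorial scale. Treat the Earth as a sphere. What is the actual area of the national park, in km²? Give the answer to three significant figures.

129000 km²

For the equirectangular projection with φ₀ = 0 (plate carrée), h = 1 along meridians and k = sec φ along parallels.
Areal scale = h·k = 1 × sec φ; at 44.2°, h = 1.000, k = 1.395, so h·k = 1.395.
True area = apparent / (areal scale) = 180000 / 1.395 ≈ 129000 km².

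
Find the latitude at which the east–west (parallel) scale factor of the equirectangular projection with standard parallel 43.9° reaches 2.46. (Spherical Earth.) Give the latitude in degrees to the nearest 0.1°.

73.0°

In the equirectangular projection with standard parallel φ₀ = 43.9° (x = Rλ cos φ₀, y = Rφ), meridians are true-scale (h = 1) and the parallel scale is k = cos φ₀ / cos φ.
k = cos φ₀ / cos φ = 2.46  ⇒  cos φ = cos 43.9° / 2.46 = 0.2929.
φ = arccos(0.2929) ≈ 73.0°.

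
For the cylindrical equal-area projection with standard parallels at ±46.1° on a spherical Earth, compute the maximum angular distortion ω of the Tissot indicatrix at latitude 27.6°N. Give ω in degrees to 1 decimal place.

A cylindrical equal-area projection with standard parallel φ₀ has meridian scale h = cos φ / cos φ₀ and parallel scale k = cos φ₀ / cos φ (so areas are preserved, h·k = 1).
At 27.6°: h = 1.278, k = 0.7824; principal scales a = 1.278, b = 0.7824.
sin(ω/2) = (a − b)/(a + b) = 0.4956/2.060 = 0.2405, so ω = 2 arcsin(0.2405) ≈ 27.8°.

27.8°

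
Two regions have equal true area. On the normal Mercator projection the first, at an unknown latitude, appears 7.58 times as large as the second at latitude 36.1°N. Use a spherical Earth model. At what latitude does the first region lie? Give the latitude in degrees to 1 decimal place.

Mercator areal scale is sec²φ, so apparent-area ratio = sec²φ₁ / sec²φ₂ = cos²φ₂ / cos²φ₁.
cos²φ₂ / cos²φ₁ = 7.58  ⇒  cos φ₁ = cos 36.1° / √7.58 = 0.8080/2.753 = 0.2935.
φ₁ = arccos(0.2935) ≈ 72.9°.

72.9°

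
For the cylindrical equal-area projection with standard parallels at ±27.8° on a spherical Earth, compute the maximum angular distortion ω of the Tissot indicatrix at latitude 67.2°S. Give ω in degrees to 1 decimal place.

For cylindrical equal-area with standard parallel φ₀, h = cos φ / cos φ₀ and k = cos φ₀ / cos φ, so h·k = 1.
At 67.2°: h = 0.4381, k = 2.283; principal scales a = 2.283, b = 0.4381.
sin(ω/2) = (a − b)/(a + b) = 1.845/2.721 = 0.6780, so ω = 2 arcsin(0.6780) ≈ 85.4°.

85.4°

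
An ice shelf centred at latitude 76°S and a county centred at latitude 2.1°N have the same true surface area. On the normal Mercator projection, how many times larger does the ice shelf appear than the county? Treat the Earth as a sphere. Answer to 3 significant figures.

17.1

Mercator is conformal with k = sec φ, so areal scale = k² = sec²φ.
At 76°: sec²(76°) = 1/0.2419² = 17.09.
At 2.1°: sec²(2.1°) = 1/0.9993² = 1.001.
Ratio = 17.09/1.001 = cos²(2.1°)/cos²(76°) ≈ 17.1.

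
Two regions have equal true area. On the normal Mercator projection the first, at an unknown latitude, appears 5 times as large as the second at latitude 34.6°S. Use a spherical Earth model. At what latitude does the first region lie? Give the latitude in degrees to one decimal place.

Mercator areal scale is sec²φ, so apparent-area ratio = sec²φ₁ / sec²φ₂ = cos²φ₂ / cos²φ₁.
cos²φ₂ / cos²φ₁ = 5  ⇒  cos φ₁ = cos 34.6° / √5 = 0.8231/2.236 = 0.3681.
φ₁ = arccos(0.3681) ≈ 68.4°.

68.4°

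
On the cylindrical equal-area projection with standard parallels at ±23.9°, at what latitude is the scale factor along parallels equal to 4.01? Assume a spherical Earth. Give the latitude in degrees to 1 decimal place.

Cylindrical equal-area (φ₀ = 23.9°): h = cos φ / cos 23.9° along meridians, k = cos 23.9° / cos φ along parallels; h·k = 1.
k = cos φ₀ / cos φ = 4.01  ⇒  cos φ = cos 23.9° / 4.01 = 0.2280.
φ = arccos(0.2280) ≈ 76.8°.

76.8°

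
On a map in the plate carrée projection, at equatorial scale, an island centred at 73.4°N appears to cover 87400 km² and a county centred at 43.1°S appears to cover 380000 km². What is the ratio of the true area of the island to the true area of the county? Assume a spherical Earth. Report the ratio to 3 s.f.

On the plate carrée, areal scale = h·k = 1 × sec φ, so true area = apparent × cos φ.
True area of island: 87400 × cos(73.4°) = 87400 × 0.2857 = 24970 km².
True area of county: 380000 × cos(43.1°) = 380000 × 0.7302 = 277500 km².
Ratio = 24970 / 277500 ≈ 0.0900.

0.0900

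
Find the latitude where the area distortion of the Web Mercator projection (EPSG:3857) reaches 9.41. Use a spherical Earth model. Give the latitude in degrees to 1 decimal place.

Mercator areal scale is sec²φ.
sec²φ = 9.41  ⇒  cos²φ = 0.1063  ⇒  cos φ = 0.3260.
φ = arccos(0.3260) ≈ 71.0°.

71.0°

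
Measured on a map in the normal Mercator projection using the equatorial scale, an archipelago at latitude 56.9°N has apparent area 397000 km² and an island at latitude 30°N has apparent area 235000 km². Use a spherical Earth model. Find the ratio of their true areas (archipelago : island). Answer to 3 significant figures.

Since Mercator area scale is 1/cos²φ, the true area equals the apparent area multiplied by cos²φ.
True area of archipelago: 397000 × cos²(56.9°) = 397000 × 0.2982 = 118400 km².
True area of island: 235000 × cos²(30°) = 235000 × 0.7500 = 176200 km².
Ratio = 118400 / 176200 ≈ 0.672.

0.672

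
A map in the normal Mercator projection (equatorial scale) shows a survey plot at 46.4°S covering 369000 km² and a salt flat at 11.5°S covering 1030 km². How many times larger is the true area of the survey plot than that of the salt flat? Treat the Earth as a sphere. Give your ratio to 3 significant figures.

Mercator's areal exaggeration is sec²φ; hence true area = (apparent area) · cos²φ.
True area of survey plot: 369000 × cos²(46.4°) = 369000 × 0.4756 = 175500 km².
True area of salt flat: 1030 × cos²(11.5°) = 1030 × 0.9603 = 989.1 km².
Ratio = 175500 / 989.1 ≈ 177.

177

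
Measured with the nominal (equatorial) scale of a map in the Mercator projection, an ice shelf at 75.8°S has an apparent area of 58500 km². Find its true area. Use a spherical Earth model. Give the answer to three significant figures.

3520 km²

Mercator is conformal, so the point scale is isotropic: h = k = sec φ = 1/cos φ.
Areal scale = k² = sec²φ = 1/cos²(75.8°) = 1/0.2453² = 16.62.
True area = apparent / (areal scale) = 58500 / 16.62 ≈ 3520 km².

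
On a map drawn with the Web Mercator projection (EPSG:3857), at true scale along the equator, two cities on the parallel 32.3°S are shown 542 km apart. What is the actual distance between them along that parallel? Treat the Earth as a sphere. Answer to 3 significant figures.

For Mercator, h = k = sec φ (a conformal cylindrical projection has a single point scale, 1/cos φ).
Along the parallel at 32.3°, map distances are exaggerated by k = sec 32.3° = 1.183.
True distance = 542 / 1.183 = 542 × cos 32.3° ≈ 458 km.

458 km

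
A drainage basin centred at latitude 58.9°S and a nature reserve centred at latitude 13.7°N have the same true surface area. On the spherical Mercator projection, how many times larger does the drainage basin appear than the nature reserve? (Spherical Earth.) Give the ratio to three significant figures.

Mercator areal scale is sec²φ.
At 58.9°: sec²(58.9°) = 1/0.5165² = 3.748.
At 13.7°: sec²(13.7°) = 1/0.9715² = 1.059.
Ratio = 3.748/1.059 = cos²(13.7°)/cos²(58.9°) ≈ 3.54.

3.54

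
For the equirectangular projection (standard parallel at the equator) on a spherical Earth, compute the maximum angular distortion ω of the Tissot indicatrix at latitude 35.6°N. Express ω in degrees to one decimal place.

11.8°

For the equirectangular projection with φ₀ = 0 (plate carrée), h = 1 along meridians and k = sec φ along parallels.
At 35.6°: h = 1.000, k = 1.230; principal scales a = 1.230, b = 1.000.
sin(ω/2) = (a − b)/(a + b) = 0.2299/2.230 = 0.1031, so ω = 2 arcsin(0.1031) ≈ 11.8°.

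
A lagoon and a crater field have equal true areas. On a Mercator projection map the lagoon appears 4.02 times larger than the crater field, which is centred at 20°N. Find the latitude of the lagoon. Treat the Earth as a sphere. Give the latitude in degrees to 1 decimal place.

62.1°

On Mercator, (apparent₁)/(apparent₂) = sec²φ₁ / sec²φ₂ when true areas are equal.
cos²φ₂ / cos²φ₁ = 4.02  ⇒  cos φ₁ = cos 20° / √4.02 = 0.9397/2.005 = 0.4687.
φ₁ = arccos(0.4687) ≈ 62.1°.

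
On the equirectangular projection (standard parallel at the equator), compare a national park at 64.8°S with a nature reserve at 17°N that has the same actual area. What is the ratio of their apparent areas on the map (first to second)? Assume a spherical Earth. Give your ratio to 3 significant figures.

For the equirectangular projection with φ₀ = 0 (plate carrée), h = 1 along meridians and k = sec φ along parallels.
Areal scale at 64.8°: h·k = 1.000 × 2.349 = 2.349.
Areal scale at 17°: h·k = 1.000 × 1.046 = 1.046.
Ratio = 2.349/1.046 ≈ 2.25.

2.25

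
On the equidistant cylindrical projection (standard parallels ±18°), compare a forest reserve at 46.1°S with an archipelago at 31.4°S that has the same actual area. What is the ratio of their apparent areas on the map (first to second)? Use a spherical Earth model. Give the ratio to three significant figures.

1.23

With standard parallel φ₀ = 18°, the equirectangular projection gives x = Rλ cos φ₀, y = Rφ, so h = 1 and k = cos 18° / cos φ.
Areal scale at 46.1°: h·k = 1.000 × 1.372 = 1.372.
Areal scale at 31.4°: h·k = 1.000 × 1.114 = 1.114.
Ratio = 1.372/1.114 ≈ 1.23.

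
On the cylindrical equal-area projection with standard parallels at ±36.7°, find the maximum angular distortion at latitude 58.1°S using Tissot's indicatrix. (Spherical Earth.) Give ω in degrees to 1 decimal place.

46.4°

Cylindrical equal-area (φ₀ = 36.7°): h = cos φ / cos 36.7° along meridians, k = cos 36.7° / cos φ along parallels; h·k = 1.
At 58.1°: h = 0.6591, k = 1.517; principal scales a = 1.517, b = 0.6591.
sin(ω/2) = (a − b)/(a + b) = 0.8582/2.176 = 0.3943, so ω = 2 arcsin(0.3943) ≈ 46.4°.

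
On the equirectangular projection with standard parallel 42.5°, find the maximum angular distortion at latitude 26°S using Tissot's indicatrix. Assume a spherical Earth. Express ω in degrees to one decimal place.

In the equirectangular projection with standard parallel φ₀ = 42.5° (x = Rλ cos φ₀, y = Rφ), meridians are true-scale (h = 1) and the parallel scale is k = cos φ₀ / cos φ.
At 26°: h = 1.000, k = 0.8203; principal scales a = 1.000, b = 0.8203.
sin(ω/2) = (a − b)/(a + b) = 0.1797/1.820 = 0.09872, so ω = 2 arcsin(0.09872) ≈ 11.3°.

11.3°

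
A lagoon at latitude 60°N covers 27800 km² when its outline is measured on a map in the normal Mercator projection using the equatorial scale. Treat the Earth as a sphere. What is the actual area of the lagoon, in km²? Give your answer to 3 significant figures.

6950 km²

Mercator is conformal, so the point scale is isotropic: h = k = sec φ = 1/cos φ.
Areal scale = k² = sec²φ = 1/cos²(60°) = 1/0.5000² = 4.000.
True area = apparent / (areal scale) = 27800 / 4.000 ≈ 6950 km².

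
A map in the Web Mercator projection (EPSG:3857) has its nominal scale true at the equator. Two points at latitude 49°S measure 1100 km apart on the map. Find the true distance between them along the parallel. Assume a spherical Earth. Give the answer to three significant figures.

For Mercator, h = k = sec φ (a conformal cylindrical projection has a single point scale, 1/cos φ).
Along the parallel at 49°, map distances are exaggerated by k = sec 49° = 1.524.
True distance = 1100 / 1.524 = 1100 × cos 49° ≈ 722 km.

722 km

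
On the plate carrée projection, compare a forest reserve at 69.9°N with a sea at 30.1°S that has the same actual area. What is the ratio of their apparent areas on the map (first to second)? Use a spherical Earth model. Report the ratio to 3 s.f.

For the equirectangular projection with φ₀ = 0 (plate carrée), h = 1 along meridians and k = sec φ along parallels.
Areal scale at 69.9°: h·k = 1.000 × 2.910 = 2.910.
Areal scale at 30.1°: h·k = 1.000 × 1.156 = 1.156.
Ratio = 2.910/1.156 ≈ 2.52.

2.52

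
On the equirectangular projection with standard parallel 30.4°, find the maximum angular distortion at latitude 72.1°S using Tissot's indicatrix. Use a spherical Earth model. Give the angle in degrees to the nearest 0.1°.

With standard parallel φ₀ = 30.4°, the equirectangular projection gives x = Rλ cos φ₀, y = Rφ, so h = 1 and k = cos 30.4° / cos φ.
At 72.1°: h = 1.000, k = 2.806; principal scales a = 2.806, b = 1.000.
sin(ω/2) = (a − b)/(a + b) = 1.806/3.806 = 0.4745, so ω = 2 arcsin(0.4745) ≈ 56.7°.

56.7°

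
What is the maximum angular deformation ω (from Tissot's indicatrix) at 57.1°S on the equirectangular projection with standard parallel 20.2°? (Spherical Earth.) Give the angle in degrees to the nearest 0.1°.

30.9°

With standard parallel φ₀ = 20.2°, the equirectangular projection gives x = Rλ cos φ₀, y = Rφ, so h = 1 and k = cos 20.2° / cos φ.
At 57.1°: h = 1.000, k = 1.728; principal scales a = 1.728, b = 1.000.
sin(ω/2) = (a − b)/(a + b) = 0.7278/2.728 = 0.2668, so ω = 2 arcsin(0.2668) ≈ 30.9°.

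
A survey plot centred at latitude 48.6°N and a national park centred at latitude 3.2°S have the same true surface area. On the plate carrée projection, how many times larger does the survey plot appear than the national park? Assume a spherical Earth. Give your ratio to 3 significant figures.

1.51

Plate carrée maps x = Rλ, y = Rφ. The meridian scale is h = 1 and the parallel scale is k = 1/cos φ = sec φ.
Areal scale at 48.6°: h·k = 1.000 × 1.512 = 1.512.
Areal scale at 3.2°: h·k = 1.000 × 1.002 = 1.002.
Ratio = 1.512/1.002 ≈ 1.51.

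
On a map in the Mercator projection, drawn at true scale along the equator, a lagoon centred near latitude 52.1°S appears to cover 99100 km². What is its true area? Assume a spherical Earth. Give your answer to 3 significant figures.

The Mercator projection is conformal; its linear scale factor is the same in every direction and equals sec φ = 1/cos φ.
Areal scale = k² = sec²φ = 1/cos²(52.1°) = 1/0.6143² = 2.650.
True area = apparent / (areal scale) = 99100 / 2.650 ≈ 37400 km².

37400 km²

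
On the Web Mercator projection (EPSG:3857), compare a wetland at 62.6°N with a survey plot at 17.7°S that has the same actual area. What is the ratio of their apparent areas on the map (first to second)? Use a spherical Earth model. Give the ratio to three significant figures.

Mercator areal scale is sec²φ.
At 62.6°: sec²(62.6°) = 1/0.4602² = 4.722.
At 17.7°: sec²(17.7°) = 1/0.9527² = 1.102.
Ratio = 4.722/1.102 = cos²(17.7°)/cos²(62.6°) ≈ 4.29.

4.29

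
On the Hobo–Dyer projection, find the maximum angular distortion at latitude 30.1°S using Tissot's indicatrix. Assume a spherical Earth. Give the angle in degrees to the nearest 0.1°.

9.9°

Hobo–Dyer is a cylindrical equal-area projection with standard parallels at ±37.5°. Cylindrical equal-area (φ₀ = 37.5°): h = cos φ / cos 37.5° along meridians, k = cos 37.5° / cos φ along parallels; h·k = 1.
At 30.1°: h = 1.090, k = 0.9170; principal scales a = 1.090, b = 0.9170.
sin(ω/2) = (a − b)/(a + b) = 0.1735/2.008 = 0.08642, so ω = 2 arcsin(0.08642) ≈ 9.9°.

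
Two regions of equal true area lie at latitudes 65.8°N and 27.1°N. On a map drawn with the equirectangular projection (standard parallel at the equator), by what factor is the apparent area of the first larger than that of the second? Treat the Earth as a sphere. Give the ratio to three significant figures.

For the equirectangular projection with φ₀ = 0 (plate carrée), h = 1 along meridians and k = sec φ along parallels.
Areal scale at 65.8°: h·k = 1.000 × 2.439 = 2.439.
Areal scale at 27.1°: h·k = 1.000 × 1.123 = 1.123.
Ratio = 2.439/1.123 ≈ 2.17.

2.17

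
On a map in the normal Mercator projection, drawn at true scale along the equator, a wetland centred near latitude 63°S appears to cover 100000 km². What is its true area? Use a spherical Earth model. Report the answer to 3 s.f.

20600 km²

Mercator is conformal, so the point scale is isotropic: h = k = sec φ = 1/cos φ.
Areal scale = k² = sec²φ = 1/cos²(63°) = 1/0.4540² = 4.852.
True area = apparent / (areal scale) = 100000 / 4.852 ≈ 20600 km².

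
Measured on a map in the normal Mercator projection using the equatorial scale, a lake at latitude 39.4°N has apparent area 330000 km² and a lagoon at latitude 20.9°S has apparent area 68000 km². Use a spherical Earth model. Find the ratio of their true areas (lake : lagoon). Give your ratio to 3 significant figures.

Since Mercator area scale is 1/cos²φ, the true area equals the apparent area multiplied by cos²φ.
True area of lake: 330000 × cos²(39.4°) = 330000 × 0.5971 = 197000 km².
True area of lagoon: 68000 × cos²(20.9°) = 68000 × 0.8727 = 59350 km².
Ratio = 197000 / 59350 ≈ 3.32.

3.32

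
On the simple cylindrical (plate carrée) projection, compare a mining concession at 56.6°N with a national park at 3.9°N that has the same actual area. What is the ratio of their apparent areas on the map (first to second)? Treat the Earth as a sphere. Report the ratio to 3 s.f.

1.81

In the plate carrée (x = Rλ, y = Rφ), meridians are true-scale (h = 1) and parallels are stretched by k = sec φ.
Areal scale at 56.6°: h·k = 1.000 × 1.817 = 1.817.
Areal scale at 3.9°: h·k = 1.000 × 1.002 = 1.002.
Ratio = 1.817/1.002 ≈ 1.81.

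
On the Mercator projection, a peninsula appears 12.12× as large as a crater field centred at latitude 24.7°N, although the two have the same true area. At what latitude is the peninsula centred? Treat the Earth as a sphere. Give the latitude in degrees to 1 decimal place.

On Mercator, (apparent₁)/(apparent₂) = sec²φ₁ / sec²φ₂ when true areas are equal.
cos²φ₂ / cos²φ₁ = 12.12  ⇒  cos φ₁ = cos 24.7° / √12.12 = 0.9085/3.481 = 0.2610.
φ₁ = arccos(0.2610) ≈ 74.9°.

74.9°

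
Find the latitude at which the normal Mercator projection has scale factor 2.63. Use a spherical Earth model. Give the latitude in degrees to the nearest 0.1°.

67.7°

Mercator scale is k = sec φ = 1/cos φ.
1/cos φ = 2.63  ⇒  cos φ = 0.3802  ⇒  φ = arccos(0.3802) ≈ 67.7°.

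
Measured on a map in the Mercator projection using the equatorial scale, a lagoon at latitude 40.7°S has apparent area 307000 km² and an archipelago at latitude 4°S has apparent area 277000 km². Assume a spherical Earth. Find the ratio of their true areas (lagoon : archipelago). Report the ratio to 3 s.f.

0.640

Mercator's areal exaggeration is sec²φ; hence true area = (apparent area) · cos²φ.
True area of lagoon: 307000 × cos²(40.7°) = 307000 × 0.5748 = 176500 km².
True area of archipelago: 277000 × cos²(4°) = 277000 × 0.9951 = 275700 km².
Ratio = 176500 / 275700 ≈ 0.640.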